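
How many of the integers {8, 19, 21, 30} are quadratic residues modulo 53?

(8/53) = -1 → non-residue.
(19/53) = -1 → non-residue.
(21/53) = -1 → non-residue.
(30/53) = -1 → non-residue.
Total quadratic residues among the 4: 0.

0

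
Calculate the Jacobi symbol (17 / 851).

Reciprocity: 17 ≡ 1 and 851 ≡ 3 (mod 4), so (17/851) = +(851/17).
Reduce top mod 17: now compute (1/17).
Reached (1/17) = 1. Collecting the sign flips along the way, the symbol is +1.

1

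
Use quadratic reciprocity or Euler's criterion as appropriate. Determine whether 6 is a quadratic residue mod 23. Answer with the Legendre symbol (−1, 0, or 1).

1

Euler's criterion: (6/23) ≡ 6^11 (mod 23).
6^2 ≡ 13 (mod 23)
6^4 ≡ 8 (mod 23)
6^8 ≡ 18 (mod 23)
6^11 = 6^(8+2+1) ≡ 1 (mod 23).
Result is 1, so (6/23) = 1.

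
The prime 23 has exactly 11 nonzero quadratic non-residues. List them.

Square k = 1,…,11 (k and 23−k give the same square):
1²=1, 2²=4, 3²=9, 4²=16, 5²≡2, 6²≡13, 7²≡3, 8²≡18, 9²≡12, 10²≡8, 11²≡6 (mod 23).
The residues are {1, 2, 3, 4, 6, 8, 9, 12, 13, 16, 18}; the non-residues are the remaining 11 nonzero classes.

5, 7, 10, 11, 14, 15, 17, 19, 20, 21, 22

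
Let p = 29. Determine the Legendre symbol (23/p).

Reciprocity: 23 ≡ 3 and 29 ≡ 1 (mod 4), so (23/29) = +(29/23).
Reduce top mod 23: now compute (6/23).
Pull out 2: since 23 ≡ 7 (mod 8), (2/23) = +1.
Reciprocity: 3 ≡ 3 and 23 ≡ 3 (mod 4), so (3/23) = −(23/3).
Reduce top mod 3: now compute (2/3).
Pull out 2: since 3 ≡ 3 (mod 8), (2/3) = -1.
Reached (1/3) = 1. Collecting the sign flips along the way, the symbol is +1.

1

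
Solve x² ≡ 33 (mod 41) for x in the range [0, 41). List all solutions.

41 ≡ 1 (mod 4), so we find a root by search.
Trying successive values, 19² = 361 ≡ 33 (mod 41). The other root is 41 − 19 = 22.

19, 22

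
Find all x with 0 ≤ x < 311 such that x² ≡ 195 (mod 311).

Since 311 ≡ 3 (mod 4), a square root of 195 is 195^((311+1)/4) = 195^78 mod 311.
Repeated squaring: 195^2≡83, 195^4≡47, 195^8≡32, 195^16≡91, 195^32≡195, 195^64≡83 (mod 311).
195^78 = 195^(64+8+4+2) ≡ 91 (mod 311).
Check: 91² = 8281 ≡ 195 (mod 311). The two roots are 91 and 220.

91, 220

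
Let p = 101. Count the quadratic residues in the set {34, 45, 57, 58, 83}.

2

(34/101) = -1 → non-residue.
(45/101) = +1 → QR.
(57/101) = -1 → non-residue.
(58/101) = +1 → QR.
(83/101) = -1 → non-residue.
Total quadratic residues among the 5: 2.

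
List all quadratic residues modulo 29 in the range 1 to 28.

Square k = 1,…,14 (k and 29−k give the same square):
1²=1, 2²=4, 3²=9, 4²=16, 5²=25, 6²≡7, 7²≡20, 8²≡6, 9²≡23, 10²≡13, 11²≡5, 12²≡28, 13²≡24, 14²≡22 (mod 29).
So the quadratic residues mod 29 are {1, 4, 5, 6, 7, 9, 13, 16, 20, 22, 23, 24, 25, 28}.

1,4,5,6,7,9,13,16,20,22,23,24,25,28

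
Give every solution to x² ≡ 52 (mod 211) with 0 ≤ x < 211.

Since 211 ≡ 3 (mod 4), a square root of 52 is 52^((211+1)/4) = 52^53 mod 211.
Repeated squaring: 52^2≡172, 52^4≡44, 52^8≡37, 52^16≡103, 52^32≡59 (mod 211).
52^53 = 52^(32+16+4+1) ≡ 120 (mod 211).
Check: 120² = 14400 ≡ 52 (mod 211). The two roots are 91 and 120.

91, 120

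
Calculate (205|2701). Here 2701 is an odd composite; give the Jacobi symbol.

Reciprocity: 205 ≡ 1 and 2701 ≡ 1 (mod 4), so (205/2701) = +(2701/205).
Reduce top mod 205: now compute (36/205).
Pull out 2^2: since 205 ≡ 5 (mod 8), (2/205) = -1, so (2/205)^2 = +1.
Reciprocity: 9 ≡ 1 and 205 ≡ 1 (mod 4), so (9/205) = +(205/9).
Reduce top mod 9: now compute (7/9).
Reciprocity: 7 ≡ 3 and 9 ≡ 1 (mod 4), so (7/9) = +(9/7).
Reduce top mod 7: now compute (2/7).
Pull out 2: since 7 ≡ 7 (mod 8), (2/7) = +1.
Reached (1/7) = 1. Collecting the sign flips along the way, the symbol is +1.

1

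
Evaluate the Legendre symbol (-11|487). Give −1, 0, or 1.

First reduce: -11 ≡ 476 (mod 487).
Pull out 2^2: since 487 ≡ 7 (mod 8), (2/487) = +1, so (2/487)^2 = +1.
Reciprocity: 119 ≡ 3 and 487 ≡ 3 (mod 4), so (119/487) = −(487/119).
Reduce top mod 119: now compute (11/119).
Reciprocity: 11 ≡ 3 and 119 ≡ 3 (mod 4), so (11/119) = −(119/11).
Reduce top mod 11: now compute (9/11).
Reciprocity: 9 ≡ 1 and 11 ≡ 3 (mod 4), so (9/11) = +(11/9).
Reduce top mod 9: now compute (2/9).
Pull out 2: since 9 ≡ 1 (mod 8), (2/9) = +1.
Reached (1/9) = 1. Collecting the sign flips along the way, the symbol is +1.

1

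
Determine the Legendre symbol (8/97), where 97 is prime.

1

Pull out 2^3: since 97 ≡ 1 (mod 8), (2/97) = +1, so (2/97)^3 = +1.
Reached (1/97) = 1. Collecting the sign flips along the way, the symbol is +1.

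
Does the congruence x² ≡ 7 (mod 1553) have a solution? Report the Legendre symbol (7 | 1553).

Reciprocity: 7 ≡ 3 and 1553 ≡ 1 (mod 4), so (7/1553) = +(1553/7).
Reduce top mod 7: now compute (6/7).
Pull out 2: since 7 ≡ 7 (mod 8), (2/7) = +1.
Reciprocity: 3 ≡ 3 and 7 ≡ 3 (mod 4), so (3/7) = −(7/3).
Reduce top mod 3: now compute (1/3).
Reached (1/3) = 1. Collecting the sign flips along the way, the symbol is -1.

-1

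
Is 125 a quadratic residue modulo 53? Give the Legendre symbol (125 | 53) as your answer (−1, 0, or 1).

First reduce: 125 ≡ 19 (mod 53).
Reciprocity: 19 ≡ 3 and 53 ≡ 1 (mod 4), so (19/53) = +(53/19).
Reduce top mod 19: now compute (15/19).
Reciprocity: 15 ≡ 3 and 19 ≡ 3 (mod 4), so (15/19) = −(19/15).
Reduce top mod 15: now compute (4/15).
Pull out 2^2: since 15 ≡ 7 (mod 8), (2/15) = +1, so (2/15)^2 = +1.
Reached (1/15) = 1. Collecting the sign flips along the way, the symbol is -1.

-1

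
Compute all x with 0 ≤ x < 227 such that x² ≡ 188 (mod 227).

Since 227 ≡ 3 (mod 4), a square root of 188 is 188^((227+1)/4) = 188^57 mod 227.
Repeated squaring: 188^2≡159, 188^4≡84, 188^8≡19, 188^16≡134, 188^32≡23 (mod 227).
188^57 = 188^(32+16+8+1) ≡ 85 (mod 227).
Check: 85² = 7225 ≡ 188 (mod 227). The two roots are 85 and 142.

85, 142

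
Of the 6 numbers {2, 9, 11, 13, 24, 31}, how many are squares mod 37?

2

(2/37) = -1 → non-residue.
(9/37) = +1 → QR.
(11/37) = +1 → QR.
(13/37) = -1 → non-residue.
(24/37) = -1 → non-residue.
(31/37) = -1 → non-residue.
Total quadratic residues among the 6: 2.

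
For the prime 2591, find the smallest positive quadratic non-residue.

7

(2/2591) = +1, so 2 is a residue.
(3/2591) = +1, so 3 is a residue.
(4/2591) = +1, so 4 is a residue.
(5/2591) = +1, so 5 is a residue.
(6/2591) = +1, so 6 is a residue.
(7/2591) = −1, so 7 is the smallest positive non-residue mod 2591.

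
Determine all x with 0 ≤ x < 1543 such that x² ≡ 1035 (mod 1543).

Since 1543 ≡ 3 (mod 4), a square root of 1035 is 1035^((1543+1)/4) = 1035^386 mod 1543.
Repeated squaring: 1035^2≡383, 1035^4≡104, 1035^8≡15, 1035^16≡225, 1035^32≡1249, 1035^64≡28, 1035^128≡784, 1035^256≡542 (mod 1543).
1035^386 = 1035^(256+128+2) ≡ 1042 (mod 1543).
Check: 1042² = 1085764 ≡ 1035 (mod 1543). The two roots are 501 and 1042.

501, 1042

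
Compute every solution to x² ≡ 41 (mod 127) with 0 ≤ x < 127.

26, 101

Since 127 ≡ 3 (mod 4), a square root of 41 is 41^((127+1)/4) = 41^32 mod 127.
Repeated squaring: 41^2≡30, 41^4≡11, 41^8≡121, 41^16≡36, 41^32≡26 (mod 127).
41^32 = 41^(32) ≡ 26 (mod 127).
Check: 26² = 676 ≡ 41 (mod 127). The two roots are 26 and 101.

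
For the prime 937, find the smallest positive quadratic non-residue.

5

(2/937) = +1, so 2 is a residue.
(3/937) = +1, so 3 is a residue.
(4/937) = +1, so 4 is a residue.
(5/937) = −1, so 5 is the smallest positive non-residue mod 937.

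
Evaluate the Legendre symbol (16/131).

Pull out 2^4: since 131 ≡ 3 (mod 8), (2/131) = -1, so (2/131)^4 = +1.
Reached (1/131) = 1. Collecting the sign flips along the way, the symbol is +1.

1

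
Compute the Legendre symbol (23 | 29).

Reciprocity: 23 ≡ 3 and 29 ≡ 1 (mod 4), so (23/29) = +(29/23).
Reduce top mod 23: now compute (6/23).
Pull out 2: since 23 ≡ 7 (mod 8), (2/23) = +1.
Reciprocity: 3 ≡ 3 and 23 ≡ 3 (mod 4), so (3/23) = −(23/3).
Reduce top mod 3: now compute (2/3).
Pull out 2: since 3 ≡ 3 (mod 8), (2/3) = -1.
Reached (1/3) = 1. Collecting the sign flips along the way, the symbol is +1.

1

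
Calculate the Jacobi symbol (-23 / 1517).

-1

First reduce: -23 ≡ 1494 (mod 1517).
Pull out 2: since 1517 ≡ 5 (mod 8), (2/1517) = -1.
Reciprocity: 747 ≡ 3 and 1517 ≡ 1 (mod 4), so (747/1517) = +(1517/747).
Reduce top mod 747: now compute (23/747).
Reciprocity: 23 ≡ 3 and 747 ≡ 3 (mod 4), so (23/747) = −(747/23).
Reduce top mod 23: now compute (11/23).
Reciprocity: 11 ≡ 3 and 23 ≡ 3 (mod 4), so (11/23) = −(23/11).
Reduce top mod 11: now compute (1/11).
Reached (1/11) = 1. Collecting the sign flips along the way, the symbol is -1.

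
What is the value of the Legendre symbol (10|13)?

1

Pull out 2: since 13 ≡ 5 (mod 8), (2/13) = -1.
Reciprocity: 5 ≡ 1 and 13 ≡ 1 (mod 4), so (5/13) = +(13/5).
Reduce top mod 5: now compute (3/5).
Reciprocity: 3 ≡ 3 and 5 ≡ 1 (mod 4), so (3/5) = +(5/3).
Reduce top mod 3: now compute (2/3).
Pull out 2: since 3 ≡ 3 (mod 8), (2/3) = -1.
Reached (1/3) = 1. Collecting the sign flips along the way, the symbol is +1.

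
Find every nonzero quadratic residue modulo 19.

Square k = 1,…,9 (k and 19−k give the same square):
1²=1, 2²=4, 3²=9, 4²=16, 5²≡6, 6²≡17, 7²≡11, 8²≡7, 9²≡5 (mod 19).
So the quadratic residues mod 19 are {1, 4, 5, 6, 7, 9, 11, 16, 17}.

1 4 5 6 7 9 11 16 17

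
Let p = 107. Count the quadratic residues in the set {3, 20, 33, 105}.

(3/107) = +1 → QR.
(20/107) = -1 → non-residue.
(33/107) = +1 → QR.
(105/107) = +1 → QR.
Total quadratic residues among the 4: 3.

3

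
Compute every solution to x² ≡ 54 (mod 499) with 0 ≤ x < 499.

Since 499 ≡ 3 (mod 4), a square root of 54 is 54^((499+1)/4) = 54^125 mod 499.
Repeated squaring: 54^2≡421, 54^4≡96, 54^8≡234, 54^16≡365, 54^32≡491, 54^64≡64 (mod 499).
54^125 = 54^(64+32+16+8+4+1) ≡ 308 (mod 499).
Check: 308² = 94864 ≡ 54 (mod 499). The two roots are 191 and 308.

191, 308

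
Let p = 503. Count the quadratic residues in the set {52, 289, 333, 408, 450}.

3

(52/503) = +1 → QR.
(289/503) = +1 → QR.
(333/503) = -1 → non-residue.
(408/503) = -1 → non-residue.
(450/503) = +1 → QR.
Total quadratic residues among the 5: 3.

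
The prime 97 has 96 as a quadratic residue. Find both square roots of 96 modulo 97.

22, 75

97 ≡ 1 (mod 4), so we find a root by search.
Trying successive values, 22² = 484 ≡ 96 (mod 97). The other root is 97 − 22 = 75.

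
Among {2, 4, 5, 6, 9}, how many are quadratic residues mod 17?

3

(2/17) = +1 → QR.
(4/17) = +1 → QR.
(5/17) = -1 → non-residue.
(6/17) = -1 → non-residue.
(9/17) = +1 → QR.
Total quadratic residues among the 5: 3.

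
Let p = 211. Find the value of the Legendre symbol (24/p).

1

Euler's criterion: (24/211) ≡ 24^105 (mod 211).
24^2 ≡ 154 (mod 211)
24^4 ≡ 84 (mod 211)
24^8 ≡ 93 (mod 211)
24^16 ≡ 209 (mod 211)
24^32 ≡ 4 (mod 211)
24^64 ≡ 16 (mod 211)
24^105 = 24^(64+32+8+1) ≡ 1 (mod 211).
Result is 1, so (24/211) = 1.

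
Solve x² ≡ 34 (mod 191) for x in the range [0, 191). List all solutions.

Since 191 ≡ 3 (mod 4), a square root of 34 is 34^((191+1)/4) = 34^48 mod 191.
Repeated squaring: 34^2≡10, 34^4≡100, 34^8≡68, 34^16≡40, 34^32≡72 (mod 191).
34^48 = 34^(32+16) ≡ 15 (mod 191).
Check: 15² = 225 ≡ 34 (mod 191). The two roots are 15 and 176.

15, 176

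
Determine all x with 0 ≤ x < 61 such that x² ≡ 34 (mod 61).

20, 41

61 ≡ 1 (mod 4), so we find a root by search.
Trying successive values, 20² = 400 ≡ 34 (mod 61). The other root is 61 − 20 = 41.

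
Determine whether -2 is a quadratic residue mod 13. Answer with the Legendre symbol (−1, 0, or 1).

First reduce: -2 ≡ 11 (mod 13).
Reciprocity: 11 ≡ 3 and 13 ≡ 1 (mod 4), so (11/13) = +(13/11).
Reduce top mod 11: now compute (2/11).
Pull out 2: since 11 ≡ 3 (mod 8), (2/11) = -1.
Reached (1/11) = 1. Collecting the sign flips along the way, the symbol is -1.

-1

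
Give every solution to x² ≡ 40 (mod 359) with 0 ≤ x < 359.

120, 239

Since 359 ≡ 3 (mod 4), a square root of 40 is 40^((359+1)/4) = 40^90 mod 359.
Repeated squaring: 40^2≡164, 40^4≡330, 40^8≡123, 40^16≡51, 40^32≡88, 40^64≡205 (mod 359).
40^90 = 40^(64+16+8+2) ≡ 120 (mod 359).
Check: 120² = 14400 ≡ 40 (mod 359). The two roots are 120 and 239.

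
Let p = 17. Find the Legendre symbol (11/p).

-1

Reciprocity: 11 ≡ 3 and 17 ≡ 1 (mod 4), so (11/17) = +(17/11).
Reduce top mod 11: now compute (6/11).
Pull out 2: since 11 ≡ 3 (mod 8), (2/11) = -1.
Reciprocity: 3 ≡ 3 and 11 ≡ 3 (mod 4), so (3/11) = −(11/3).
Reduce top mod 3: now compute (2/3).
Pull out 2: since 3 ≡ 3 (mod 8), (2/3) = -1.
Reached (1/3) = 1. Collecting the sign flips along the way, the symbol is -1.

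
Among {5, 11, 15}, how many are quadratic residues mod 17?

1

(5/17) = -1 → non-residue.
(11/17) = -1 → non-residue.
(15/17) = +1 → QR.
Total quadratic residues among the 3: 1.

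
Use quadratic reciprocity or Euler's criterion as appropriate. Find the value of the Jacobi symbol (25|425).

0

Reciprocity: 25 ≡ 1 and 425 ≡ 1 (mod 4), so (25/425) = +(425/25).
Reduce top mod 25: now compute (0/25).
Top reduces to 0: gcd > 1, so the symbol is 0.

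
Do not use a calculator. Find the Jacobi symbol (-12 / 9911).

First reduce: -12 ≡ 9899 (mod 9911).
Reciprocity: 9899 ≡ 3 and 9911 ≡ 3 (mod 4), so (9899/9911) = −(9911/9899).
Reduce top mod 9899: now compute (12/9899).
Pull out 2^2: since 9899 ≡ 3 (mod 8), (2/9899) = -1, so (2/9899)^2 = +1.
Reciprocity: 3 ≡ 3 and 9899 ≡ 3 (mod 4), so (3/9899) = −(9899/3).
Reduce top mod 3: now compute (2/3).
Pull out 2: since 3 ≡ 3 (mod 8), (2/3) = -1.
Reached (1/3) = 1. Collecting the sign flips along the way, the symbol is -1.

-1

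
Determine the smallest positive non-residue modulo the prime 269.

(2/269) = −1, so 2 is the smallest positive non-residue mod 269.

2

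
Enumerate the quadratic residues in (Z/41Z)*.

Square k = 1,…,20 (k and 41−k give the same square):
1²=1, 2²=4, 3²=9, 4²=16, 5²=25, 6²=36, 7²≡8, 8²≡23, 9²≡40, 10²≡18, 11²≡39, 12²≡21, 13²≡5, 14²≡32, 15²≡20, 16²≡10, 17²≡2, 18²≡37, 19²≡33, 20²≡31 (mod 41).
So the quadratic residues mod 41 are {1, 2, 4, 5, 8, 9, 10, 16, 18, 20, 21, 23, 25, 31, 32, 33, 36, 37, 39, 40}.

1, 2, 4, 5, 8, 9, 10, 16, 18, 20, 21, 23, 25, 31, 32, 33, 36, 37, 39, 40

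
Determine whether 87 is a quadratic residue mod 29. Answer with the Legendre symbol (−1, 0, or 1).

First reduce: 87 ≡ 0 (mod 29).
Top reduces to 0: gcd > 1, so the symbol is 0.

0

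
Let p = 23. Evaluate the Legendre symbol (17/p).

-1

Reciprocity: 17 ≡ 1 and 23 ≡ 3 (mod 4), so (17/23) = +(23/17).
Reduce top mod 17: now compute (6/17).
Pull out 2: since 17 ≡ 1 (mod 8), (2/17) = +1.
Reciprocity: 3 ≡ 3 and 17 ≡ 1 (mod 4), so (3/17) = +(17/3).
Reduce top mod 3: now compute (2/3).
Pull out 2: since 3 ≡ 3 (mod 8), (2/3) = -1.
Reached (1/3) = 1. Collecting the sign flips along the way, the symbol is -1.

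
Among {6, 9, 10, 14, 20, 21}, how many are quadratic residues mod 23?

2

(6/23) = +1 → QR.
(9/23) = +1 → QR.
(10/23) = -1 → non-residue.
(14/23) = -1 → non-residue.
(20/23) = -1 → non-residue.
(21/23) = -1 → non-residue.
Total quadratic residues among the 6: 2.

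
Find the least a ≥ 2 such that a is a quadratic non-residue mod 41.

(2/41) = +1, so 2 is a residue.
(3/41) = −1, so 3 is the smallest positive non-residue mod 41.

3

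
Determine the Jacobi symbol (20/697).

-1

Pull out 2^2: since 697 ≡ 1 (mod 8), (2/697) = +1, so (2/697)^2 = +1.
Reciprocity: 5 ≡ 1 and 697 ≡ 1 (mod 4), so (5/697) = +(697/5).
Reduce top mod 5: now compute (2/5).
Pull out 2: since 5 ≡ 5 (mod 8), (2/5) = -1.
Reached (1/5) = 1. Collecting the sign flips along the way, the symbol is -1.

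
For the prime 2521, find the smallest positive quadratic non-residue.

(2/2521) = +1, so 2 is a residue.
(3/2521) = +1, so 3 is a residue.
(4/2521) = +1, so 4 is a residue.
(5/2521) = +1, so 5 is a residue.
(6/2521) = +1, so 6 is a residue.
(7/2521) = +1, so 7 is a residue.
(8/2521) = +1, so 8 is a residue.
(9/2521) = +1, so 9 is a residue.
(10/2521) = +1, so 10 is a residue.
(11/2521) = −1, so 11 is the smallest positive non-residue mod 2521.

11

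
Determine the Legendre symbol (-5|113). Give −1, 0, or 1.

-1

Euler's criterion: (-5/113) ≡ 108^56 (mod 113).
108^2 ≡ 25 (mod 113)
108^4 ≡ 60 (mod 113)
108^8 ≡ 97 (mod 113)
108^16 ≡ 30 (mod 113)
108^32 ≡ 109 (mod 113)
108^56 = 108^(32+16+8) ≡ 112 (mod 113).
Result is 112 ≡ −1, so (-5/113) = −1.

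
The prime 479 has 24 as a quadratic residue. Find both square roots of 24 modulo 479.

Since 479 ≡ 3 (mod 4), a square root of 24 is 24^((479+1)/4) = 24^120 mod 479.
Repeated squaring: 24^2≡97, 24^4≡308, 24^8≡22, 24^16≡5, 24^32≡25, 24^64≡146 (mod 479).
24^120 = 24^(64+32+16+8) ≡ 98 (mod 479).
Check: 98² = 9604 ≡ 24 (mod 479). The two roots are 98 and 381.

98, 381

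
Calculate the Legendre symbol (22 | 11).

First reduce: 22 ≡ 0 (mod 11).
Top reduces to 0: gcd > 1, so the symbol is 0.

0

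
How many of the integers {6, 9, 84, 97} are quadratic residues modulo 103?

2

(6/103) = -1 → non-residue.
(9/103) = +1 → QR.
(84/103) = -1 → non-residue.
(97/103) = +1 → QR.
Total quadratic residues among the 4: 2.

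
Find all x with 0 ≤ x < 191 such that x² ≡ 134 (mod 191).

33, 158

Since 191 ≡ 3 (mod 4), a square root of 134 is 134^((191+1)/4) = 134^48 mod 191.
Repeated squaring: 134^2≡2, 134^4≡4, 134^8≡16, 134^16≡65, 134^32≡23 (mod 191).
134^48 = 134^(32+16) ≡ 158 (mod 191).
Check: 158² = 24964 ≡ 134 (mod 191). The two roots are 33 and 158.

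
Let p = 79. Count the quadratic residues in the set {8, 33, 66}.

(8/79) = +1 → QR.
(33/79) = -1 → non-residue.
(66/79) = -1 → non-residue.
Total quadratic residues among the 3: 1.

1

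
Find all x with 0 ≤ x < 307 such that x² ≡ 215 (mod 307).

Since 307 ≡ 3 (mod 4), a square root of 215 is 215^((307+1)/4) = 215^77 mod 307.
Repeated squaring: 215^2≡175, 215^4≡232, 215^8≡99, 215^16≡284, 215^32≡222, 215^64≡164 (mod 307).
215^77 = 215^(64+8+4+1) ≡ 109 (mod 307).
Check: 109² = 11881 ≡ 215 (mod 307). The two roots are 109 and 198.

109, 198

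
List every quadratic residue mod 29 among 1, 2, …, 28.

1,4,5,6,7,9,13,16,20,22,23,24,25,28

Square k = 1,…,14 (k and 29−k give the same square):
1²=1, 2²=4, 3²=9, 4²=16, 5²=25, 6²≡7, 7²≡20, 8²≡6, 9²≡23, 10²≡13, 11²≡5, 12²≡28, 13²≡24, 14²≡22 (mod 29).
So the quadratic residues mod 29 are {1, 4, 5, 6, 7, 9, 13, 16, 20, 22, 23, 24, 25, 28}.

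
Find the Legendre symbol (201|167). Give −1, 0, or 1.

First reduce: 201 ≡ 34 (mod 167).
Pull out 2: since 167 ≡ 7 (mod 8), (2/167) = +1.
Reciprocity: 17 ≡ 1 and 167 ≡ 3 (mod 4), so (17/167) = +(167/17).
Reduce top mod 17: now compute (14/17).
Pull out 2: since 17 ≡ 1 (mod 8), (2/17) = +1.
Reciprocity: 7 ≡ 3 and 17 ≡ 1 (mod 4), so (7/17) = +(17/7).
Reduce top mod 7: now compute (3/7).
Reciprocity: 3 ≡ 3 and 7 ≡ 3 (mod 4), so (3/7) = −(7/3).
Reduce top mod 3: now compute (1/3).
Reached (1/3) = 1. Collecting the sign flips along the way, the symbol is -1.

-1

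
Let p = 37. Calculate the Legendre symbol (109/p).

First reduce: 109 ≡ 35 (mod 37).
Reciprocity: 35 ≡ 3 and 37 ≡ 1 (mod 4), so (35/37) = +(37/35).
Reduce top mod 35: now compute (2/35).
Pull out 2: since 35 ≡ 3 (mod 8), (2/35) = -1.
Reached (1/35) = 1. Collecting the sign flips along the way, the symbol is -1.

-1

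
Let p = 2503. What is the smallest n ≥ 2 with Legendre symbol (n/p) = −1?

(2/2503) = +1, so 2 is a residue.
(3/2503) = −1, so 3 is the smallest positive non-residue mod 2503.

3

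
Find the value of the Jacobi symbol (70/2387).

Pull out 2: since 2387 ≡ 3 (mod 8), (2/2387) = -1.
Reciprocity: 35 ≡ 3 and 2387 ≡ 3 (mod 4), so (35/2387) = −(2387/35).
Reduce top mod 35: now compute (7/35).
Reciprocity: 7 ≡ 3 and 35 ≡ 3 (mod 4), so (7/35) = −(35/7).
Reduce top mod 7: now compute (0/7).
Top reduces to 0: gcd > 1, so the symbol is 0.

0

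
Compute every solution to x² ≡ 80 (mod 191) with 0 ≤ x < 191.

Since 191 ≡ 3 (mod 4), a square root of 80 is 80^((191+1)/4) = 80^48 mod 191.
Repeated squaring: 80^2≡97, 80^4≡50, 80^8≡17, 80^16≡98, 80^32≡54 (mod 191).
80^48 = 80^(32+16) ≡ 135 (mod 191).
Check: 135² = 18225 ≡ 80 (mod 191). The two roots are 56 and 135.

56, 135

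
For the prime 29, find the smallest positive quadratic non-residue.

(2/29) = −1, so 2 is the smallest positive non-residue mod 29.

2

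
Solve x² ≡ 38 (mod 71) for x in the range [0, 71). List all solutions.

31, 40

Since 71 ≡ 3 (mod 4), a square root of 38 is 38^((71+1)/4) = 38^18 mod 71.
Repeated squaring: 38^2≡24, 38^4≡8, 38^8≡64, 38^16≡49 (mod 71).
38^18 = 38^(16+2) ≡ 40 (mod 71).
Check: 40² = 1600 ≡ 38 (mod 71). The two roots are 31 and 40.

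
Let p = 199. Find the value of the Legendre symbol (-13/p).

-1

First reduce: -13 ≡ 186 (mod 199).
Pull out 2: since 199 ≡ 7 (mod 8), (2/199) = +1.
Reciprocity: 93 ≡ 1 and 199 ≡ 3 (mod 4), so (93/199) = +(199/93).
Reduce top mod 93: now compute (13/93).
Reciprocity: 13 ≡ 1 and 93 ≡ 1 (mod 4), so (13/93) = +(93/13).
Reduce top mod 13: now compute (2/13).
Pull out 2: since 13 ≡ 5 (mod 8), (2/13) = -1.
Reached (1/13) = 1. Collecting the sign flips along the way, the symbol is -1.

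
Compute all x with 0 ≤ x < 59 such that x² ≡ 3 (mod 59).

11, 48

Since 59 ≡ 3 (mod 4), a square root of 3 is 3^((59+1)/4) = 3^15 mod 59.
Repeated squaring: 3^2≡9, 3^4≡22, 3^8≡12 (mod 59).
3^15 = 3^(8+4+2+1) ≡ 48 (mod 59).
Check: 48² = 2304 ≡ 3 (mod 59). The two roots are 11 and 48.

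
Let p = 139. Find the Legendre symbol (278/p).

0

First reduce: 278 ≡ 0 (mod 139).
Top reduces to 0: gcd > 1, so the symbol is 0.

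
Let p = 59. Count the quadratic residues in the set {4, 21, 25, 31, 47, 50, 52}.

3

(4/59) = +1 → QR.
(21/59) = +1 → QR.
(25/59) = +1 → QR.
(31/59) = -1 → non-residue.
(47/59) = -1 → non-residue.
(50/59) = -1 → non-residue.
(52/59) = -1 → non-residue.
Total quadratic residues among the 7: 3.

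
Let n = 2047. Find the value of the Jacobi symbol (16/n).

Pull out 2^4: since 2047 ≡ 7 (mod 8), (2/2047) = +1, so (2/2047)^4 = +1.
Reached (1/2047) = 1. Collecting the sign flips along the way, the symbol is +1.

1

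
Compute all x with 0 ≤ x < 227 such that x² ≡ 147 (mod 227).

104, 123

Since 227 ≡ 3 (mod 4), a square root of 147 is 147^((227+1)/4) = 147^57 mod 227.
Repeated squaring: 147^2≡44, 147^4≡120, 147^8≡99, 147^16≡40, 147^32≡11 (mod 227).
147^57 = 147^(32+16+8+1) ≡ 104 (mod 227).
Check: 104² = 10816 ≡ 147 (mod 227). The two roots are 104 and 123.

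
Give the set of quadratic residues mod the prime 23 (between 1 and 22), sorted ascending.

1, 2, 3, 4, 6, 8, 9, 12, 13, 16, 18

Square k = 1,…,11 (k and 23−k give the same square):
1²=1, 2²=4, 3²=9, 4²=16, 5²≡2, 6²≡13, 7²≡3, 8²≡18, 9²≡12, 10²≡8, 11²≡6 (mod 23).
So the quadratic residues mod 23 are {1, 2, 3, 4, 6, 8, 9, 12, 13, 16, 18}.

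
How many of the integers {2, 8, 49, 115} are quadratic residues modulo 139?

1

(2/139) = -1 → non-residue.
(8/139) = -1 → non-residue.
(49/139) = +1 → QR.
(115/139) = -1 → non-residue.
Total quadratic residues among the 4: 1.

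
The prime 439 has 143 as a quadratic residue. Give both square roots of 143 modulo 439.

Since 439 ≡ 3 (mod 4), a square root of 143 is 143^((439+1)/4) = 143^110 mod 439.
Repeated squaring: 143^2≡255, 143^4≡53, 143^8≡175, 143^16≡334, 143^32≡50, 143^64≡305 (mod 439).
143^110 = 143^(64+32+8+4+2) ≡ 99 (mod 439).
Check: 99² = 9801 ≡ 143 (mod 439). The two roots are 99 and 340.

99, 340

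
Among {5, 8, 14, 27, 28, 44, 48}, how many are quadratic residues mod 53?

(5/53) = -1 → non-residue.
(8/53) = -1 → non-residue.
(14/53) = -1 → non-residue.
(27/53) = -1 → non-residue.
(28/53) = +1 → QR.
(44/53) = +1 → QR.
(48/53) = -1 → non-residue.
Total quadratic residues among the 7: 2.

2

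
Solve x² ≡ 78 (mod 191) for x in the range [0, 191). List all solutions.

90, 101

Since 191 ≡ 3 (mod 4), a square root of 78 is 78^((191+1)/4) = 78^48 mod 191.
Repeated squaring: 78^2≡163, 78^4≡20, 78^8≡18, 78^16≡133, 78^32≡117 (mod 191).
78^48 = 78^(32+16) ≡ 90 (mod 191).
Check: 90² = 8100 ≡ 78 (mod 191). The two roots are 90 and 101.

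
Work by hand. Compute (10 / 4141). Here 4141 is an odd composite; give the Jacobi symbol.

-1

Pull out 2: since 4141 ≡ 5 (mod 8), (2/4141) = -1.
Reciprocity: 5 ≡ 1 and 4141 ≡ 1 (mod 4), so (5/4141) = +(4141/5).
Reduce top mod 5: now compute (1/5).
Reached (1/5) = 1. Collecting the sign flips along the way, the symbol is -1.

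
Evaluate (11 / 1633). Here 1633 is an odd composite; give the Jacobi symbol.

1

Reciprocity: 11 ≡ 3 and 1633 ≡ 1 (mod 4), so (11/1633) = +(1633/11).
Reduce top mod 11: now compute (5/11).
Reciprocity: 5 ≡ 1 and 11 ≡ 3 (mod 4), so (5/11) = +(11/5).
Reduce top mod 5: now compute (1/5).
Reached (1/5) = 1. Collecting the sign flips along the way, the symbol is +1.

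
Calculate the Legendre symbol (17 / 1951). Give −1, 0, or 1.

Reciprocity: 17 ≡ 1 and 1951 ≡ 3 (mod 4), so (17/1951) = +(1951/17).
Reduce top mod 17: now compute (13/17).
Reciprocity: 13 ≡ 1 and 17 ≡ 1 (mod 4), so (13/17) = +(17/13).
Reduce top mod 13: now compute (4/13).
Pull out 2^2: since 13 ≡ 5 (mod 8), (2/13) = -1, so (2/13)^2 = +1.
Reached (1/13) = 1. Collecting the sign flips along the way, the symbol is +1.

1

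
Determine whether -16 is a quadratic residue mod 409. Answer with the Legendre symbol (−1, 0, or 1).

First reduce: -16 ≡ 393 (mod 409).
Reciprocity: 393 ≡ 1 and 409 ≡ 1 (mod 4), so (393/409) = +(409/393).
Reduce top mod 393: now compute (16/393).
Pull out 2^4: since 393 ≡ 1 (mod 8), (2/393) = +1, so (2/393)^4 = +1.
Reached (1/393) = 1. Collecting the sign flips along the way, the symbol is +1.

1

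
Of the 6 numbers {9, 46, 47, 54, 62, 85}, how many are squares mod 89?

(9/89) = +1 → QR.
(46/89) = -1 → non-residue.
(47/89) = +1 → QR.
(54/89) = -1 → non-residue.
(62/89) = -1 → non-residue.
(85/89) = +1 → QR.
Total quadratic residues among the 6: 3.

3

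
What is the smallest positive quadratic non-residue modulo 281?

(2/281) = +1, so 2 is a residue.
(3/281) = −1, so 3 is the smallest positive non-residue mod 281.

3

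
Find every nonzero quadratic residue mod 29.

Square k = 1,…,14 (k and 29−k give the same square):
1²=1, 2²=4, 3²=9, 4²=16, 5²=25, 6²≡7, 7²≡20, 8²≡6, 9²≡23, 10²≡13, 11²≡5, 12²≡28, 13²≡24, 14²≡22 (mod 29).
So the quadratic residues mod 29 are {1, 4, 5, 6, 7, 9, 13, 16, 20, 22, 23, 24, 25, 28}.

1, 4, 5, 6, 7, 9, 13, 16, 20, 22, 23, 24, 25, 28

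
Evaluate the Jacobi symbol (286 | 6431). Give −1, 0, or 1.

1

Pull out 2: since 6431 ≡ 7 (mod 8), (2/6431) = +1.
Reciprocity: 143 ≡ 3 and 6431 ≡ 3 (mod 4), so (143/6431) = −(6431/143).
Reduce top mod 143: now compute (139/143).
Reciprocity: 139 ≡ 3 and 143 ≡ 3 (mod 4), so (139/143) = −(143/139).
Reduce top mod 139: now compute (4/139).
Pull out 2^2: since 139 ≡ 3 (mod 8), (2/139) = -1, so (2/139)^2 = +1.
Reached (1/139) = 1. Collecting the sign flips along the way, the symbol is +1.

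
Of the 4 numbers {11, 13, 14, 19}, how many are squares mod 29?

(11/29) = -1 → non-residue.
(13/29) = +1 → QR.
(14/29) = -1 → non-residue.
(19/29) = -1 → non-residue.
Total quadratic residues among the 4: 1.

1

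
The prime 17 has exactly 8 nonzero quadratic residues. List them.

Square k = 1,…,8 (k and 17−k give the same square):
1²=1, 2²=4, 3²=9, 4²=16, 5²≡8, 6²≡2, 7²≡15, 8²≡13 (mod 17).
So the quadratic residues mod 17 are {1, 2, 4, 8, 9, 13, 15, 16}.

1,2,4,8,9,13,15,16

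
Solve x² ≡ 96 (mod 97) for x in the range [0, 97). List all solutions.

22, 75

97 ≡ 1 (mod 4), so we find a root by search.
Trying successive values, 22² = 484 ≡ 96 (mod 97). The other root is 97 − 22 = 75.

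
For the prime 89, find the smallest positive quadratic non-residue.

3

(2/89) = +1, so 2 is a residue.
(3/89) = −1, so 3 is the smallest positive non-residue mod 89.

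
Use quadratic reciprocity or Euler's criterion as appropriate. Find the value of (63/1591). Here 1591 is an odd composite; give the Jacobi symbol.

Reciprocity: 63 ≡ 3 and 1591 ≡ 3 (mod 4), so (63/1591) = −(1591/63).
Reduce top mod 63: now compute (16/63).
Pull out 2^4: since 63 ≡ 7 (mod 8), (2/63) = +1, so (2/63)^4 = +1.
Reached (1/63) = 1. Collecting the sign flips along the way, the symbol is -1.

-1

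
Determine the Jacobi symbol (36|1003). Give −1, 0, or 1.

1

Pull out 2^2: since 1003 ≡ 3 (mod 8), (2/1003) = -1, so (2/1003)^2 = +1.
Reciprocity: 9 ≡ 1 and 1003 ≡ 3 (mod 4), so (9/1003) = +(1003/9).
Reduce top mod 9: now compute (4/9).
Pull out 2^2: since 9 ≡ 1 (mod 8), (2/9) = +1, so (2/9)^2 = +1.
Reached (1/9) = 1. Collecting the sign flips along the way, the symbol is +1.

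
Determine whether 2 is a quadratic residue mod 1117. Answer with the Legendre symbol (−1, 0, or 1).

Euler's criterion: (2/1117) ≡ 2^558 (mod 1117).
2^2 ≡ 4 (mod 1117)
2^4 ≡ 16 (mod 1117)
2^8 ≡ 256 (mod 1117)
2^16 ≡ 750 (mod 1117)
2^32 ≡ 649 (mod 1117)
2^64 ≡ 92 (mod 1117)
2^128 ≡ 645 (mod 1117)
2^256 ≡ 501 (mod 1117)
2^512 ≡ 793 (mod 1117)
2^558 = 2^(512+32+8+4+2) ≡ 1116 (mod 1117).
Result is 1116 ≡ −1, so (2/1117) = −1.

-1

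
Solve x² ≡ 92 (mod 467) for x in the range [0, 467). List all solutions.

Since 467 ≡ 3 (mod 4), a square root of 92 is 92^((467+1)/4) = 92^117 mod 467.
Repeated squaring: 92^2≡58, 92^4≡95, 92^8≡152, 92^16≡221, 92^32≡273, 92^64≡276 (mod 467).
92^117 = 92^(64+32+16+4+1) ≡ 305 (mod 467).
Check: 305² = 93025 ≡ 92 (mod 467). The two roots are 162 and 305.

162, 305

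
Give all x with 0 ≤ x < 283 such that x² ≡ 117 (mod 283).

20, 263

Since 283 ≡ 3 (mod 4), a square root of 117 is 117^((283+1)/4) = 117^71 mod 283.
Repeated squaring: 117^2≡105, 117^4≡271, 117^8≡144, 117^16≡77, 117^32≡269, 117^64≡196 (mod 283).
117^71 = 117^(64+4+2+1) ≡ 263 (mod 283).
Check: 263² = 69169 ≡ 117 (mod 283). The two roots are 20 and 263.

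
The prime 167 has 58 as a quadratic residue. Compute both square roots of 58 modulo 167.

15, 152

Since 167 ≡ 3 (mod 4), a square root of 58 is 58^((167+1)/4) = 58^42 mod 167.
Repeated squaring: 58^2≡24, 58^4≡75, 58^8≡114, 58^16≡137, 58^32≡65 (mod 167).
58^42 = 58^(32+8+2) ≡ 152 (mod 167).
Check: 152² = 23104 ≡ 58 (mod 167). The two roots are 15 and 152.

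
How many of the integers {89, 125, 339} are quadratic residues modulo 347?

(89/347) = +1 → QR.
(125/347) = -1 → non-residue.
(339/347) = +1 → QR.
Total quadratic residues among the 3: 2.

2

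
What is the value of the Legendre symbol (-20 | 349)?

1

First reduce: -20 ≡ 329 (mod 349).
Reciprocity: 329 ≡ 1 and 349 ≡ 1 (mod 4), so (329/349) = +(349/329).
Reduce top mod 329: now compute (20/329).
Pull out 2^2: since 329 ≡ 1 (mod 8), (2/329) = +1, so (2/329)^2 = +1.
Reciprocity: 5 ≡ 1 and 329 ≡ 1 (mod 4), so (5/329) = +(329/5).
Reduce top mod 5: now compute (4/5).
Pull out 2^2: since 5 ≡ 5 (mod 8), (2/5) = -1, so (2/5)^2 = +1.
Reached (1/5) = 1. Collecting the sign flips along the way, the symbol is +1.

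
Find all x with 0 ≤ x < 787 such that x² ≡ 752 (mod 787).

Since 787 ≡ 3 (mod 4), a square root of 752 is 752^((787+1)/4) = 752^197 mod 787.
Repeated squaring: 752^2≡438, 752^4≡603, 752^8≡15, 752^16≡225, 752^32≡257, 752^64≡728, 752^128≡333 (mod 787).
752^197 = 752^(128+64+4+1) ≡ 97 (mod 787).
Check: 97² = 9409 ≡ 752 (mod 787). The two roots are 97 and 690.

97, 690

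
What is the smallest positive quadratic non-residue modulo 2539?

(2/2539) = −1, so 2 is the smallest positive non-residue mod 2539.

2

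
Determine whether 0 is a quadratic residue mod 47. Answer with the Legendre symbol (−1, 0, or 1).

Top reduces to 0: gcd > 1, so the symbol is 0.

0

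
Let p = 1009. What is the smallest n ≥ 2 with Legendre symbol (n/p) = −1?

(2/1009) = +1, so 2 is a residue.
(3/1009) = +1, so 3 is a residue.
(4/1009) = +1, so 4 is a residue.
(5/1009) = +1, so 5 is a residue.
(6/1009) = +1, so 6 is a residue.
(7/1009) = +1, so 7 is a residue.
(8/1009) = +1, so 8 is a residue.
(9/1009) = +1, so 9 is a residue.
(10/1009) = +1, so 10 is a residue.
(11/1009) = −1, so 11 is the smallest positive non-residue mod 1009.

11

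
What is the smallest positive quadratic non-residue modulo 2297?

(2/2297) = +1, so 2 is a residue.
(3/2297) = −1, so 3 is the smallest positive non-residue mod 2297.

3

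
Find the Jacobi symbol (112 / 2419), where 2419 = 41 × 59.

-1

Pull out 2^4: since 2419 ≡ 3 (mod 8), (2/2419) = -1, so (2/2419)^4 = +1.
Reciprocity: 7 ≡ 3 and 2419 ≡ 3 (mod 4), so (7/2419) = −(2419/7).
Reduce top mod 7: now compute (4/7).
Pull out 2^2: since 7 ≡ 7 (mod 8), (2/7) = +1, so (2/7)^2 = +1.
Reached (1/7) = 1. Collecting the sign flips along the way, the symbol is -1.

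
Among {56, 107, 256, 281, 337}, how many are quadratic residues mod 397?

(56/397) = +1 → QR.
(107/397) = +1 → QR.
(256/397) = +1 → QR.
(281/397) = +1 → QR.
(337/397) = -1 → non-residue.
Total quadratic residues among the 5: 4.

4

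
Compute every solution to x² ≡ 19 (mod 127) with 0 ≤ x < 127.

20, 107

Since 127 ≡ 3 (mod 4), a square root of 19 is 19^((127+1)/4) = 19^32 mod 127.
Repeated squaring: 19^2≡107, 19^4≡19, 19^8≡107, 19^16≡19, 19^32≡107 (mod 127).
19^32 = 19^(32) ≡ 107 (mod 127).
Check: 107² = 11449 ≡ 19 (mod 127). The two roots are 20 and 107.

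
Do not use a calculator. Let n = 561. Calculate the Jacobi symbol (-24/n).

First reduce: -24 ≡ 537 (mod 561).
Reciprocity: 537 ≡ 1 and 561 ≡ 1 (mod 4), so (537/561) = +(561/537).
Reduce top mod 537: now compute (24/537).
Pull out 2^3: since 537 ≡ 1 (mod 8), (2/537) = +1, so (2/537)^3 = +1.
Reciprocity: 3 ≡ 3 and 537 ≡ 1 (mod 4), so (3/537) = +(537/3).
Reduce top mod 3: now compute (0/3).
Top reduces to 0: gcd > 1, so the symbol is 0.

0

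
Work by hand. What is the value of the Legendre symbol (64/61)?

First reduce: 64 ≡ 3 (mod 61).
Reciprocity: 3 ≡ 3 and 61 ≡ 1 (mod 4), so (3/61) = +(61/3).
Reduce top mod 3: now compute (1/3).
Reached (1/3) = 1. Collecting the sign flips along the way, the symbol is +1.

1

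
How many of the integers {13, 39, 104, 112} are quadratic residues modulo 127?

(13/127) = +1 → QR.
(39/127) = -1 → non-residue.
(104/127) = +1 → QR.
(112/127) = -1 → non-residue.
Total quadratic residues among the 4: 2.

2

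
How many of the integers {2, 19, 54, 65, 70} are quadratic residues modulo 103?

2

(2/103) = +1 → QR.
(19/103) = +1 → QR.
(54/103) = -1 → non-residue.
(65/103) = -1 → non-residue.
(70/103) = -1 → non-residue.
Total quadratic residues among the 5: 2.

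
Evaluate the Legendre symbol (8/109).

Euler's criterion: (8/109) ≡ 8^54 (mod 109).
8^2 ≡ 64 (mod 109)
8^4 ≡ 63 (mod 109)
8^8 ≡ 45 (mod 109)
8^16 ≡ 63 (mod 109)
8^32 ≡ 45 (mod 109)
8^54 = 8^(32+16+4+2) ≡ 108 (mod 109).
Result is 108 ≡ −1, so (8/109) = −1.

-1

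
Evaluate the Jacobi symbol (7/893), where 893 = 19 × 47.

1

Reciprocity: 7 ≡ 3 and 893 ≡ 1 (mod 4), so (7/893) = +(893/7).
Reduce top mod 7: now compute (4/7).
Pull out 2^2: since 7 ≡ 7 (mod 8), (2/7) = +1, so (2/7)^2 = +1.
Reached (1/7) = 1. Collecting the sign flips along the way, the symbol is +1.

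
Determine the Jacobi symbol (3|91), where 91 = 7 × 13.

Reciprocity: 3 ≡ 3 and 91 ≡ 3 (mod 4), so (3/91) = −(91/3).
Reduce top mod 3: now compute (1/3).
Reached (1/3) = 1. Collecting the sign flips along the way, the symbol is -1.

-1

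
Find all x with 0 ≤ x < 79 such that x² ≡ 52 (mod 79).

Since 79 ≡ 3 (mod 4), a square root of 52 is 52^((79+1)/4) = 52^20 mod 79.
Repeated squaring: 52^2≡18, 52^4≡8, 52^8≡64, 52^16≡67 (mod 79).
52^20 = 52^(16+4) ≡ 62 (mod 79).
Check: 62² = 3844 ≡ 52 (mod 79). The two roots are 17 and 62.

17, 62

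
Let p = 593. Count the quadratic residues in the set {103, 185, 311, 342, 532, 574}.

3

(103/593) = -1 → non-residue.
(185/593) = -1 → non-residue.
(311/593) = +1 → QR.
(342/593) = +1 → QR.
(532/593) = -1 → non-residue.
(574/593) = +1 → QR.
Total quadratic residues among the 6: 3.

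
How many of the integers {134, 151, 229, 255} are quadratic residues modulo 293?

2

(134/293) = -1 → non-residue.
(151/293) = -1 → non-residue.
(229/293) = +1 → QR.
(255/293) = +1 → QR.
Total quadratic residues among the 4: 2.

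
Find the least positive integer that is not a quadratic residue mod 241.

(2/241) = +1, so 2 is a residue.
(3/241) = +1, so 3 is a residue.
(4/241) = +1, so 4 is a residue.
(5/241) = +1, so 5 is a residue.
(6/241) = +1, so 6 is a residue.
(7/241) = −1, so 7 is the smallest positive non-residue mod 241.

7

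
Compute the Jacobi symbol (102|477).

Pull out 2: since 477 ≡ 5 (mod 8), (2/477) = -1.
Reciprocity: 51 ≡ 3 and 477 ≡ 1 (mod 4), so (51/477) = +(477/51).
Reduce top mod 51: now compute (18/51).
Pull out 2: since 51 ≡ 3 (mod 8), (2/51) = -1.
Reciprocity: 9 ≡ 1 and 51 ≡ 3 (mod 4), so (9/51) = +(51/9).
Reduce top mod 9: now compute (6/9).
Pull out 2: since 9 ≡ 1 (mod 8), (2/9) = +1.
Reciprocity: 3 ≡ 3 and 9 ≡ 1 (mod 4), so (3/9) = +(9/3).
Reduce top mod 3: now compute (0/3).
Top reduces to 0: gcd > 1, so the symbol is 0.

0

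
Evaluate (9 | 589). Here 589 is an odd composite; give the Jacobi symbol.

1

Reciprocity: 9 ≡ 1 and 589 ≡ 1 (mod 4), so (9/589) = +(589/9).
Reduce top mod 9: now compute (4/9).
Pull out 2^2: since 9 ≡ 1 (mod 8), (2/9) = +1, so (2/9)^2 = +1.
Reached (1/9) = 1. Collecting the sign flips along the way, the symbol is +1.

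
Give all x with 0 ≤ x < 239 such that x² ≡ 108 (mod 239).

81, 158

Since 239 ≡ 3 (mod 4), a square root of 108 is 108^((239+1)/4) = 108^60 mod 239.
Repeated squaring: 108^2≡192, 108^4≡58, 108^8≡18, 108^16≡85, 108^32≡55 (mod 239).
108^60 = 108^(32+16+8+4) ≡ 81 (mod 239).
Check: 81² = 6561 ≡ 108 (mod 239). The two roots are 81 and 158.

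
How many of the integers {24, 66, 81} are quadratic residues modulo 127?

(24/127) = -1 → non-residue.
(66/127) = -1 → non-residue.
(81/127) = +1 → QR.
Total quadratic residues among the 3: 1.

1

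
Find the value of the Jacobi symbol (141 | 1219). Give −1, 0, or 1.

-1

Reciprocity: 141 ≡ 1 and 1219 ≡ 3 (mod 4), so (141/1219) = +(1219/141).
Reduce top mod 141: now compute (91/141).
Reciprocity: 91 ≡ 3 and 141 ≡ 1 (mod 4), so (91/141) = +(141/91).
Reduce top mod 91: now compute (50/91).
Pull out 2: since 91 ≡ 3 (mod 8), (2/91) = -1.
Reciprocity: 25 ≡ 1 and 91 ≡ 3 (mod 4), so (25/91) = +(91/25).
Reduce top mod 25: now compute (16/25).
Pull out 2^4: since 25 ≡ 1 (mod 8), (2/25) = +1, so (2/25)^4 = +1.
Reached (1/25) = 1. Collecting the sign flips along the way, the symbol is -1.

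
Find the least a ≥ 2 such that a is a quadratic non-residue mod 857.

3

(2/857) = +1, so 2 is a residue.
(3/857) = −1, so 3 is the smallest positive non-residue mod 857.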